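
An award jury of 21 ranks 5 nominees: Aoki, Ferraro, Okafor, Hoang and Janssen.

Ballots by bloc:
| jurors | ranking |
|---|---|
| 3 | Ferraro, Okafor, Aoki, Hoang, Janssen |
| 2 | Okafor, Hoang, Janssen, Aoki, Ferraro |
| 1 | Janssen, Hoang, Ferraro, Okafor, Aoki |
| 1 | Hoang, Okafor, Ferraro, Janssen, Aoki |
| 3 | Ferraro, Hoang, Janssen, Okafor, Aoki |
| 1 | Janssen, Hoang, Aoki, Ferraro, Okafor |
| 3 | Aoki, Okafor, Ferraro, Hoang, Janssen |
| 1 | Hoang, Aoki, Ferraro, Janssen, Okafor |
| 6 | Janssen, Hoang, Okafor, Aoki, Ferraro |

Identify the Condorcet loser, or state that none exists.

Pairwise majorities:
Aoki vs Ferraro: Aoki, 13–8.
Aoki vs Okafor: 1+3+1 = 5 for Aoki, 16 for Okafor — Okafor by 16–5.
Aoki vs Hoang: 3+3 = 6 for Aoki, 15 for Hoang — Hoang by 15–6.
Aoki–Janssen: Janssen 14–7.
Ferraro vs Okafor: 3+1+3+1+1 = 9 for Ferraro, 12 for Okafor — Okafor by 12–9.
Ferraro vs Hoang: 9 to 12, Hoang.
Ferraro vs Janssen: Ferraro wins 11–10.
Okafor vs Hoang: 8 to 13, Hoang.
Okafor vs Janssen: Janssen, 12–9.
Hoang vs Janssen: Hoang is ranked higher on 3+2+1+3+3+1 = 13 ballots, Janssen on 8. Hoang wins 13–8.
Every nominee wins at least one matchup (Aoki beats Ferraro; Ferraro beats Janssen; Okafor beats Aoki; Hoang beats Aoki; Janssen beats Aoki), so there is no Condorcet loser.

none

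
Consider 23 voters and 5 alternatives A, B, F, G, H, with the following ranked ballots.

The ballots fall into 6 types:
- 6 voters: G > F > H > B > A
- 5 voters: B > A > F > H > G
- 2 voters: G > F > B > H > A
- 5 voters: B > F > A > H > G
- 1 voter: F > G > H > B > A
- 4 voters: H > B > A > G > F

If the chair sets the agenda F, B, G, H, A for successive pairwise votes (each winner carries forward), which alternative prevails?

Round 1: F vs B — 9–14, B advances.
Round 2: B vs G — 14–9, B advances.
Round 3: B vs H — 12–11, B advances.
Round 4: B vs A — 23–0, B advances.
B survives the agenda.

B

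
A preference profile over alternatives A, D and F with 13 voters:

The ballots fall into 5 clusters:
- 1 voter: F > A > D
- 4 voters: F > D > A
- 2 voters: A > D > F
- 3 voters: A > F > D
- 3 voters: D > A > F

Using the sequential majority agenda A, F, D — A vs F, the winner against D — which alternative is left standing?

D

Round 1: A vs F — 8–5, A advances.
Round 2: A vs D — 6–7, D advances.
The agenda winner is D.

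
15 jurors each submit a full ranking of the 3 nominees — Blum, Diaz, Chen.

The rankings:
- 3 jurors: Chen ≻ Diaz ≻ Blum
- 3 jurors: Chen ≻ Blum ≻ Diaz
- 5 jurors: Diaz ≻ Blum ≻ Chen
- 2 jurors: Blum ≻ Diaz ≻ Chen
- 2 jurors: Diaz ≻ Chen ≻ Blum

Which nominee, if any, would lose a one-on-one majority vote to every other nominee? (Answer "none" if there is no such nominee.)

Pairwise majorities:
Blum vs Diaz: 3+2 = 5 for Blum, 10 for Diaz — Diaz by 10–5.
Blum vs Chen: Blum is ranked higher on 5+2 = 7 ballots, Chen on 8. Chen wins 8–7.
Diaz vs Chen: Diaz is ranked higher on 5+2+2 = 9 ballots, Chen on 6. Diaz wins 9–6.
Only Blum has no wins; Blum is the Condorcet loser.

Blum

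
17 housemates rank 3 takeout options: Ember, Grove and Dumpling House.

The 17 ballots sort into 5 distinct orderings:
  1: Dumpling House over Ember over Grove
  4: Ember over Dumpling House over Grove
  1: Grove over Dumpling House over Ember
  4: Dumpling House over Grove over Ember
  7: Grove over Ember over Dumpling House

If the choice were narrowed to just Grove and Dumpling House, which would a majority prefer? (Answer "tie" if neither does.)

Dumpling House

Ballots ranking Grove above Dumpling House: 1 + 7 = 8.
Ballots ranking Dumpling House above Grove: 17 − 8 = 9.
Dumpling House wins the head-to-head 9–8.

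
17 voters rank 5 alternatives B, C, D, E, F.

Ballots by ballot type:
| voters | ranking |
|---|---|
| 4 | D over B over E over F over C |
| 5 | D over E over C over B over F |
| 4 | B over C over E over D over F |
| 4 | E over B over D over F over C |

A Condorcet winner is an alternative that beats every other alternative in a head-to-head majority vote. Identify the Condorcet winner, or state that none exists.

Check each pair by majority over 17 ballots:
B vs C: 12 to 5, B.
B vs D: D, 9–8.
B–E: E 9–8.
B vs F: 17 to 0, B.
C vs D: D wins 13–4.
C vs E: E, 13–4.
C vs F: C is ranked higher on 5+4 = 9 ballots, F on 8. C wins 9–8.
D vs E: 4+5 = 9 for D, 8 for E — D by 9–8.
D vs F: D is ranked higher on 4+5+4+4 = 17 ballots, F on 0. D wins 17–0.
E–F: E 17–0.
D wins every pairwise contest, so D is the Condorcet winner.

D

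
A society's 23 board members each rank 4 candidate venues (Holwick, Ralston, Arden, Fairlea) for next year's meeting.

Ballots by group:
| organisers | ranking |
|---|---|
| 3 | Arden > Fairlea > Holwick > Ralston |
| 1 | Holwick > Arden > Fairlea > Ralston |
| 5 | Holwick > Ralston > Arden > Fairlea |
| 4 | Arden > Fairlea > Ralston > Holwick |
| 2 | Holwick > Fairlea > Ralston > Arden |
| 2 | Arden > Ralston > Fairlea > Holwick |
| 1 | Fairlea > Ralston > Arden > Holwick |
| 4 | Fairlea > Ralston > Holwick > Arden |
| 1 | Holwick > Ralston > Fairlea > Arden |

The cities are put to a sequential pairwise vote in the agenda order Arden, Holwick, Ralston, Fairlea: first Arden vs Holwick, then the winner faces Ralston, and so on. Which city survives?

Round 1: Arden vs Holwick — 10–13, Holwick advances.
Round 2: Holwick vs Ralston — 12–11, Holwick advances.
Round 3: Holwick vs Fairlea — 9–14, Fairlea advances.
The agenda winner is Fairlea.

Fairlea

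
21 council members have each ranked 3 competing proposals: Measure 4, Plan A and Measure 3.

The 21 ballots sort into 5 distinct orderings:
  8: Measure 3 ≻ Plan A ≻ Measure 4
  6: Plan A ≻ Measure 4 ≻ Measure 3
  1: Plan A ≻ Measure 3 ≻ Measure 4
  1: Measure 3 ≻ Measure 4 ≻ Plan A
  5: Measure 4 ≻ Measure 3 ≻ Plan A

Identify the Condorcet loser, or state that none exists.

none

Pairwise majorities:
Measure 4 vs Plan A: Measure 4 preferred on 1+5 = 6 ballots; Plan A wins 15–6.
Measure 4 vs Measure 3: Measure 4 is ranked higher on 6+5 = 11 ballots, Measure 3 on 10. Measure 4 wins 11–10.
Plan A vs Measure 3: Measure 3 wins 14–7.
Every option wins at least one matchup (Measure 4 beats Measure 3; Plan A beats Measure 4; Measure 3 beats Plan A), so there is no Condorcet loser.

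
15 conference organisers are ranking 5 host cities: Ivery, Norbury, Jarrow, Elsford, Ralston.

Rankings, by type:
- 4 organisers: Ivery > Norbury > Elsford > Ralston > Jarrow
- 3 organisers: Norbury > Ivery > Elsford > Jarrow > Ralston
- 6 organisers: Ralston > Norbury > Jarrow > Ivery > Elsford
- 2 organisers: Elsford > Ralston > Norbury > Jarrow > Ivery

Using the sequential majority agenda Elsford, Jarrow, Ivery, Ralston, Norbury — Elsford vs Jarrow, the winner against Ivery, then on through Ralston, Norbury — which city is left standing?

Round 1: Elsford vs Jarrow — 9–6, Elsford advances.
Round 2: Elsford vs Ivery — 2–13, Ivery advances.
Round 3: Ivery vs Ralston — 7–8, Ralston advances.
Round 4: Ralston vs Norbury — 8–7, Ralston advances.
The agenda winner is Ralston.

Ralston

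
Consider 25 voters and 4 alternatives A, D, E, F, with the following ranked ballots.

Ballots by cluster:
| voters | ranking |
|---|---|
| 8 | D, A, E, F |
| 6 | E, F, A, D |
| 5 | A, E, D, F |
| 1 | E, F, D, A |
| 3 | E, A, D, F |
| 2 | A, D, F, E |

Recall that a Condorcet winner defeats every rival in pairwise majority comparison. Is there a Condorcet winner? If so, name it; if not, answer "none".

A

Check each pair by majority over 25 ballots:
A–D: A 16–9.
A–E: A 15–10.
A vs F: A wins 18–7.
D–E: E 15–10.
D–F: D 18–7.
E vs F: E, 23–2.
A wins every pairwise contest, so A is the Condorcet winner.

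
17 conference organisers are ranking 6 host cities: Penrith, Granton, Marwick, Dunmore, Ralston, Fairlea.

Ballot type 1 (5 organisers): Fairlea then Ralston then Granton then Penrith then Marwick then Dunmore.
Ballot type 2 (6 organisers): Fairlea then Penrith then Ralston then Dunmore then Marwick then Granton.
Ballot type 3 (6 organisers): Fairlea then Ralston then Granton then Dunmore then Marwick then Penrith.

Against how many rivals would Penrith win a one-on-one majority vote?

Penrith against each rival (17 organisers):
Penrith vs Granton: Penrith is ranked higher on 6 ballots, Granton on 11. Granton wins 11–6.
Penrith vs Marwick: Penrith wins 11–6.
Penrith vs Dunmore: Penrith preferred on 5+6 = 11 ballots; Penrith wins 11–6.
Penrith–Ralston: Ralston 11–6.
Penrith vs Fairlea: Penrith is ranked higher on 0 ballots, Fairlea on 17. Fairlea wins 17–0.
Penrith beats Marwick, Dunmore; loses to Granton, Ralston, Fairlea — 2 pairwise wins.

2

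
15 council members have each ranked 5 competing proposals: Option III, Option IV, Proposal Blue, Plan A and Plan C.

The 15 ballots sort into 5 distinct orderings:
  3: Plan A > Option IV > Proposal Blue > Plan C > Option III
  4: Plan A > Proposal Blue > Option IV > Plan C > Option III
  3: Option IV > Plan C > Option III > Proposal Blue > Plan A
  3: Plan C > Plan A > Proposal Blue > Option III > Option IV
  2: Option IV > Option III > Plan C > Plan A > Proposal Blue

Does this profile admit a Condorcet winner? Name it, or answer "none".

Head-to-head results (15 council members):
Option III vs Option IV: 3 for Option III, 12 for Option IV — Option IV by 12–3.
Option III vs Proposal Blue: 5 to 10, Proposal Blue.
Option III vs Plan A: Option III preferred on 3+2 = 5 ballots; Plan A wins 10–5.
Option III vs Plan C: Option III is ranked higher on 2 ballots, Plan C on 13. Plan C wins 13–2.
Option IV vs Proposal Blue: 8 to 7, Option IV.
Option IV vs Plan A: 5 to 10, Plan A.
Option IV vs Plan C: 12 to 3, Option IV.
Proposal Blue vs Plan A: Proposal Blue is ranked higher on 3 ballots, Plan A on 12. Plan A wins 12–3.
Proposal Blue vs Plan C: Proposal Blue preferred on 3+4 = 7 ballots; Plan C wins 8–7.
Plan A vs Plan C: 7 to 8, Plan C.
Each option drops at least one matchup (Option III loses to Option IV; Option IV loses to Plan A; Proposal Blue loses to Option IV; Plan A loses to Plan C; Plan C loses to Option IV); the cycle Option IV > Plan C > Plan A > Option IV rules out a Condorcet winner.

none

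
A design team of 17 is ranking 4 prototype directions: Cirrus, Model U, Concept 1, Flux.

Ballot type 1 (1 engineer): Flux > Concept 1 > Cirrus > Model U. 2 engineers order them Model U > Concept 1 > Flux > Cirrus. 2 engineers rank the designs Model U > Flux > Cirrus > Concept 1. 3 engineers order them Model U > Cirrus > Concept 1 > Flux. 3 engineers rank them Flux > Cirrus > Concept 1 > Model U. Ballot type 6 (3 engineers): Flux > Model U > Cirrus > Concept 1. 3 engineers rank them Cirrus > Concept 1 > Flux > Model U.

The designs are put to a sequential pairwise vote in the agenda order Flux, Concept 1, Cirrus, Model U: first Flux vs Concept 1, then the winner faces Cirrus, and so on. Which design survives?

Round 1: Flux vs Concept 1 — 9–8, Flux advances.
Round 2: Flux vs Cirrus — 11–6, Flux advances.
Round 3: Flux vs Model U — 10–7, Flux advances.
The agenda winner is Flux.

Flux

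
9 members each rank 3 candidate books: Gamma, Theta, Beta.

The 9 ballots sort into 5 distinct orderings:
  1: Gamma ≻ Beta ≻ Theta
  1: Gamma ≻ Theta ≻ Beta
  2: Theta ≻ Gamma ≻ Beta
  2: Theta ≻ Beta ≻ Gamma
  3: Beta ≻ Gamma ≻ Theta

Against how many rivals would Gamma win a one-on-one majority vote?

Gamma against each rival (9 members):
Gamma vs Theta: Gamma preferred on 1+1+3 = 5 ballots; Gamma wins 5–4.
Gamma vs Beta: Gamma preferred on 1+1+2 = 4 ballots; Beta wins 5–4.
Gamma beats Theta; loses to Beta — 1 pairwise win.

1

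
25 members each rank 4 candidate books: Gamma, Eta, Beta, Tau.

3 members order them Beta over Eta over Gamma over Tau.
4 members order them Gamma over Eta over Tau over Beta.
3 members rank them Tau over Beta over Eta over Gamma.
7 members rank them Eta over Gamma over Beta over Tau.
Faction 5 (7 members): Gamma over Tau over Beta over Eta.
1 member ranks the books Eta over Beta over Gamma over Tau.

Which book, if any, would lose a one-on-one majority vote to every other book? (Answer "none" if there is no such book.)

none

Pairwise majorities:
Gamma vs Eta: Gamma preferred on 4+7 = 11 ballots; Eta wins 14–11.
Gamma vs Beta: Gamma wins 18–7.
Gamma vs Tau: Gamma wins 22–3.
Eta–Beta: Beta 13–12.
Eta vs Tau: 15 to 10, Eta.
Beta vs Tau: Tau, 14–11.
No book is winless: Gamma beats Beta; Eta beats Gamma; Beta beats Eta; Tau beats Beta. There is no Condorcet loser.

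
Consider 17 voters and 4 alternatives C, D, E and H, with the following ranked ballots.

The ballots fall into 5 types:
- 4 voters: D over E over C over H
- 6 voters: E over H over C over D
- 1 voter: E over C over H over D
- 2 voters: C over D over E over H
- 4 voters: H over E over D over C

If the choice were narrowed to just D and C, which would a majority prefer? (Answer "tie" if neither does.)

C

Ballots ranking D above C: 4 + 4 = 8.
Ballots ranking C above D: 17 − 8 = 9.
C wins the head-to-head 9–8.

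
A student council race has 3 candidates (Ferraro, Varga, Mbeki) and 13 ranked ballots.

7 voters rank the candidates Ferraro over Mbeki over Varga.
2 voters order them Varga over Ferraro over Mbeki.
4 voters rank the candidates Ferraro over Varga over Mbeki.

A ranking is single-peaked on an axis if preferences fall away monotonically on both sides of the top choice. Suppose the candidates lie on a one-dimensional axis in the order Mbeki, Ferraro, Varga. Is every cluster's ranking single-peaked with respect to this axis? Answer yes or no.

yes

Axis positions: Mbeki=1, Ferraro=2, Varga=3.
Cluster 1 (peak Ferraro at position 2): ranking walks positions 2-1-3, expanding outward from the peak — single-peaked.
Cluster 2 (peak Varga at position 3): ranking walks positions 3-2-1, expanding outward from the peak — single-peaked.
Cluster 3 (peak Ferraro at position 2): ranking walks positions 2-3-1, expanding outward from the peak — single-peaked.
Every ranking is single-peaked on this axis.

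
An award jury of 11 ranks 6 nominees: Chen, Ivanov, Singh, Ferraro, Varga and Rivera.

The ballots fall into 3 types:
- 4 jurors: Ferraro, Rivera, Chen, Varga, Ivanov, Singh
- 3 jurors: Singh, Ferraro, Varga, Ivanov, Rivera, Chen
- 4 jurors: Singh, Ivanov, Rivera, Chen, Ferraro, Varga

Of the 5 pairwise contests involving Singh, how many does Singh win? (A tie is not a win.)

Singh against each rival (11 jurors):
Singh vs Chen: Singh wins 7–4.
Singh vs Ivanov: 7 to 4, Singh.
Singh vs Ferraro: Singh is ranked higher on 3+4 = 7 ballots, Ferraro on 4. Singh wins 7–4.
Singh vs Varga: Singh, 7–4.
Singh–Rivera: Singh 7–4.
Singh beats Chen, Ivanov, Ferraro, Varga, Rivera — 5 pairwise wins.

5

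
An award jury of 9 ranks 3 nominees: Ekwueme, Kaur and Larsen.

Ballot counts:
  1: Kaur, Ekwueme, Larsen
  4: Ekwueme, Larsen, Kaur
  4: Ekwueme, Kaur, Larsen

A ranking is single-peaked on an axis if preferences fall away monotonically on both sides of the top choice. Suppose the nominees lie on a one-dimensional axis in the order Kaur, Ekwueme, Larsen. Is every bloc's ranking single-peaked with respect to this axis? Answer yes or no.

Axis positions: Kaur=1, Ekwueme=2, Larsen=3.
Bloc 1 (peak Kaur at position 1): ranking walks positions 1-2-3, expanding outward from the peak — single-peaked.
Bloc 2 (peak Ekwueme at position 2): ranking walks positions 2-3-1, expanding outward from the peak — single-peaked.
Bloc 3 (peak Ekwueme at position 2): ranking walks positions 2-1-3, expanding outward from the peak — single-peaked.
Every ranking is single-peaked on this axis.

yes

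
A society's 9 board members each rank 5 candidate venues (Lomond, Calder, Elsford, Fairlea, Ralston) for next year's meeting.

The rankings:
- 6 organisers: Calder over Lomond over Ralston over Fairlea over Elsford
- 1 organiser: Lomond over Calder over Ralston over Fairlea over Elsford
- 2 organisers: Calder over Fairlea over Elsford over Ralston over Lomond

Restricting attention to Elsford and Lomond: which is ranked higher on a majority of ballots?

Lomond

Ballots ranking Elsford above Lomond: 2.
Ballots ranking Lomond above Elsford: 9 − 2 = 7.
Lomond wins the head-to-head 7–2.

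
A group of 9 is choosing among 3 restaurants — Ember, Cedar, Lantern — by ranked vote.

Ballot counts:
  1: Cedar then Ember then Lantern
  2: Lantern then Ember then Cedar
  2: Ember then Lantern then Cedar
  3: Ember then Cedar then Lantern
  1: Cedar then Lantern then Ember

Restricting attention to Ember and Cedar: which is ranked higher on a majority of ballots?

Ember

Ballots ranking Ember above Cedar: 2 + 2 + 3 = 7.
Ballots ranking Cedar above Ember: 9 − 7 = 2.
Ember wins the head-to-head 7–2.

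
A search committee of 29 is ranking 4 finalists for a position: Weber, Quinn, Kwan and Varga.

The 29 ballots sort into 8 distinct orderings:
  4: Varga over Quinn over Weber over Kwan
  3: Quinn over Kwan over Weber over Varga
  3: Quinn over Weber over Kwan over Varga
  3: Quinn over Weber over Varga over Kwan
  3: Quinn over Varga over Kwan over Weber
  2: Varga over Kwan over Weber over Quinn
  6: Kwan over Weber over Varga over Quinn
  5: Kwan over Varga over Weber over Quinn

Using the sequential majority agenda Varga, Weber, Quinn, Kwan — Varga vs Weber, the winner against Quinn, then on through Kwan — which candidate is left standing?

Round 1: Varga vs Weber — 14–15, Weber advances.
Round 2: Weber vs Quinn — 13–16, Quinn advances.
Round 3: Quinn vs Kwan — 16–13, Quinn advances.
Quinn survives the agenda.

Quinn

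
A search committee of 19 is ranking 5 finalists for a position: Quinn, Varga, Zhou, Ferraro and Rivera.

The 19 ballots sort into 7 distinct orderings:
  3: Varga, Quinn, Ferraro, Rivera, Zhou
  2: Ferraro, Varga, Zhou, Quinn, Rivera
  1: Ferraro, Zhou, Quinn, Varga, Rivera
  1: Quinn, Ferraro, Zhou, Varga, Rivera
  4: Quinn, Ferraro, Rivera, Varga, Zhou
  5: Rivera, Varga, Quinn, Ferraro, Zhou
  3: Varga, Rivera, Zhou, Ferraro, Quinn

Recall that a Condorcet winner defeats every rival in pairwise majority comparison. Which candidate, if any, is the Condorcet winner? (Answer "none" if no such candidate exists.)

Check each pair by majority over 19 ballots:
Quinn vs Varga: 6 to 13, Varga.
Quinn vs Zhou: Quinn is ranked higher on 3+1+4+5 = 13 ballots, Zhou on 6. Quinn wins 13–6.
Quinn vs Ferraro: Quinn preferred on 3+1+4+5 = 13 ballots; Quinn wins 13–6.
Quinn vs Rivera: 11 to 8, Quinn.
Varga vs Zhou: Varga wins 17–2.
Varga vs Ferraro: Varga is ranked higher on 3+5+3 = 11 ballots, Ferraro on 8. Varga wins 11–8.
Varga vs Rivera: Varga wins 10–9.
Zhou–Ferraro: Ferraro 16–3.
Zhou vs Rivera: Zhou preferred on 2+1+1 = 4 ballots; Rivera wins 15–4.
Ferraro vs Rivera: Ferraro preferred on 3+2+1+1+4 = 11 ballots; Ferraro wins 11–8.
Varga wins every pairwise contest, so Varga is the Condorcet winner.

Varga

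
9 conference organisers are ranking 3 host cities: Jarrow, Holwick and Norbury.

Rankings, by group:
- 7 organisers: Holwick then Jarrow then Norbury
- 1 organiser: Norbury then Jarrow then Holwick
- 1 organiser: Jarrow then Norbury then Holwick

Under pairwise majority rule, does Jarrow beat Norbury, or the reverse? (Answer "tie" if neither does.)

Jarrow

Ballots ranking Jarrow above Norbury: 7 + 1 = 8.
Ballots ranking Norbury above Jarrow: 9 − 8 = 1.
Jarrow wins the head-to-head 8–1.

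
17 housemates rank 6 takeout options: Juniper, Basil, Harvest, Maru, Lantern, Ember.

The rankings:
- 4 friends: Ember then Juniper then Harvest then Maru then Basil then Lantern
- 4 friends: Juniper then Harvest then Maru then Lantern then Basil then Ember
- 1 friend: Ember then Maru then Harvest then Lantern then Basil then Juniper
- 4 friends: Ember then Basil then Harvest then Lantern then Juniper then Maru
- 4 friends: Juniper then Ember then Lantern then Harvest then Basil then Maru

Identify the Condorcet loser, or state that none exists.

Basil

Pairwise majorities:
Juniper vs Basil: Juniper preferred on 4+4+4 = 12 ballots; Juniper wins 12–5.
Juniper vs Harvest: 4+4+4 = 12 for Juniper, 5 for Harvest — Juniper by 12–5.
Juniper vs Maru: 4+4+4+4 = 16 for Juniper, 1 for Maru — Juniper by 16–1.
Juniper vs Lantern: Juniper preferred on 4+4+4 = 12 ballots; Juniper wins 12–5.
Juniper vs Ember: Ember wins 9–8.
Basil vs Harvest: Basil is ranked higher on 4 ballots, Harvest on 13. Harvest wins 13–4.
Basil–Maru: Maru 9–8.
Basil vs Lantern: Basil preferred on 4+4 = 8 ballots; Lantern wins 9–8.
Basil vs Ember: Ember, 13–4.
Harvest vs Maru: 16 to 1, Harvest.
Harvest vs Lantern: Harvest wins 13–4.
Harvest–Ember: Ember 13–4.
Maru vs Lantern: Maru preferred on 4+4+1 = 9 ballots; Maru wins 9–8.
Maru vs Ember: Maru is ranked higher on 4 ballots, Ember on 13. Ember wins 13–4.
Lantern vs Ember: Lantern preferred on 4 ballots; Ember wins 13–4.
Basil loses to every other restaurant — it is the Condorcet loser.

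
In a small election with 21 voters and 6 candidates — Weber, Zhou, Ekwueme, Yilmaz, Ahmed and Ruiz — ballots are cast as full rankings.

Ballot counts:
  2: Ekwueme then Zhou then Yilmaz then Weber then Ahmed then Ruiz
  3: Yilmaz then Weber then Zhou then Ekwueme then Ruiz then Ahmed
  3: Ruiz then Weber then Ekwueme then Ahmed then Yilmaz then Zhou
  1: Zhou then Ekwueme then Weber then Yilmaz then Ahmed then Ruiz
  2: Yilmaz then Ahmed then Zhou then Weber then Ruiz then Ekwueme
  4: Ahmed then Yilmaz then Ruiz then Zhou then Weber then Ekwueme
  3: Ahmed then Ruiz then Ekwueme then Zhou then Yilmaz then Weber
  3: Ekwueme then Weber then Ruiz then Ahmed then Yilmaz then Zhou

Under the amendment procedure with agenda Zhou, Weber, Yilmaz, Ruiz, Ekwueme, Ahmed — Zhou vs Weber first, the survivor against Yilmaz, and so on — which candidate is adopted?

Ekwueme

Round 1: Zhou vs Weber — 12–9, Zhou advances.
Round 2: Zhou vs Yilmaz — 6–15, Yilmaz advances.
Round 3: Yilmaz vs Ruiz — 12–9, Yilmaz advances.
Round 4: Yilmaz vs Ekwueme — 9–12, Ekwueme advances.
Round 5: Ekwueme vs Ahmed — 12–9, Ekwueme advances.
Ekwueme survives the agenda.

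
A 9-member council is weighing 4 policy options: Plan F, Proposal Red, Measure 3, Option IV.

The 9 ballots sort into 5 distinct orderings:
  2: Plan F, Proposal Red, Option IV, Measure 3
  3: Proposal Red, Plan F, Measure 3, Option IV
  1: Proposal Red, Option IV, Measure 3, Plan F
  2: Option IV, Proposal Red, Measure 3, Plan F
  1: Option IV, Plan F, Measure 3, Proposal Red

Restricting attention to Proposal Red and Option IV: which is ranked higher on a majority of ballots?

Proposal Red

Ballots ranking Proposal Red above Option IV: 2 + 3 + 1 = 6.
Ballots ranking Option IV above Proposal Red: 9 − 6 = 3.
Proposal Red wins the head-to-head 6–3.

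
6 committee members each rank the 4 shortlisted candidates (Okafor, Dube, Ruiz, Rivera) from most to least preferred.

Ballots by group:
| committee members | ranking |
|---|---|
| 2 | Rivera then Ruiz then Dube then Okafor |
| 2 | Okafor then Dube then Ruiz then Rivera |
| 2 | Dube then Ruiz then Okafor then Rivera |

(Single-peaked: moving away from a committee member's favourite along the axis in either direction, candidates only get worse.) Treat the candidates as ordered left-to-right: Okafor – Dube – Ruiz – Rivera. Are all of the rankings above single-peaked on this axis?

yes

Axis positions: Okafor=1, Dube=2, Ruiz=3, Rivera=4.
Group 1 (peak Rivera at position 4): ranking walks positions 4-3-2-1, expanding outward from the peak — single-peaked.
Group 2 (peak Okafor at position 1): ranking walks positions 1-2-3-4, expanding outward from the peak — single-peaked.
Group 3 (peak Dube at position 2): ranking walks positions 2-3-1-4, expanding outward from the peak — single-peaked.
Every ranking is single-peaked on this axis.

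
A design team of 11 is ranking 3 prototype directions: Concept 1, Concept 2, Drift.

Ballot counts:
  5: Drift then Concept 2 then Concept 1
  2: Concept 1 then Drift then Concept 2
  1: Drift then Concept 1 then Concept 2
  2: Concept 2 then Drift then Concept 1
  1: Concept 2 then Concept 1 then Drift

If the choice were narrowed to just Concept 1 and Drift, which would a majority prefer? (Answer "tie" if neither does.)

Drift

Ballots ranking Concept 1 above Drift: 2 + 1 = 3.
Ballots ranking Drift above Concept 1: 11 − 3 = 8.
Drift wins the head-to-head 8–3.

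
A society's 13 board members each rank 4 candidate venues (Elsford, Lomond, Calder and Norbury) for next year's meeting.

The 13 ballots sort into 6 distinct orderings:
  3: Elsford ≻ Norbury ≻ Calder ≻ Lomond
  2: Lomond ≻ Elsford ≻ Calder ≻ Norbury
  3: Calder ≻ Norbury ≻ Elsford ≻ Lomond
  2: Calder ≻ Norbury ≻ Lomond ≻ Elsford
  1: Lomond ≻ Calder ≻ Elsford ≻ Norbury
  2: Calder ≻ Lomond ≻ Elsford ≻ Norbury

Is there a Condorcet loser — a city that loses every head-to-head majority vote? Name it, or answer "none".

none

Pairwise majorities:
Elsford vs Lomond: Lomond wins 7–6.
Elsford vs Calder: Elsford is ranked higher on 3+2 = 5 ballots, Calder on 8. Calder wins 8–5.
Elsford vs Norbury: 8 to 5, Elsford.
Lomond vs Calder: Lomond preferred on 2+1 = 3 ballots; Calder wins 10–3.
Lomond–Norbury: Norbury 8–5.
Calder–Norbury: Calder 10–3.
Each city has at least one pairwise win (Elsford beats Norbury; Lomond beats Elsford; Calder beats Elsford; Norbury beats Lomond) — no Condorcet loser.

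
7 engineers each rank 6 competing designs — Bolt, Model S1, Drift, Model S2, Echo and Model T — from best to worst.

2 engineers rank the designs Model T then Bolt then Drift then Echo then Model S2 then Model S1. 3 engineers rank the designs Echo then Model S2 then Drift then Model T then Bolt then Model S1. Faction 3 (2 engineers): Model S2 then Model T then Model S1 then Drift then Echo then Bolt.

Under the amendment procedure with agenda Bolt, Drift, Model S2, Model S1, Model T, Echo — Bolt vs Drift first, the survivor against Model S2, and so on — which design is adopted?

Echo

Round 1: Bolt vs Drift — 2–5, Drift advances.
Round 2: Drift vs Model S2 — 2–5, Model S2 advances.
Round 3: Model S2 vs Model S1 — 7–0, Model S2 advances.
Round 4: Model S2 vs Model T — 5–2, Model S2 advances.
Round 5: Model S2 vs Echo — 2–5, Echo advances.
Echo survives the agenda.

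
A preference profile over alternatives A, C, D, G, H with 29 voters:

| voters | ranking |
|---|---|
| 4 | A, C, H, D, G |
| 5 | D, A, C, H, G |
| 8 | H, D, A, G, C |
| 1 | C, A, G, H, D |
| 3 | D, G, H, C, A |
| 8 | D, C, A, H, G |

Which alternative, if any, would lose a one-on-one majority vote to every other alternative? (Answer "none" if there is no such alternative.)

G

Head-to-head results (29 voters):
A vs C: 4+5+8 = 17 for A, 12 for C — A by 17–12.
A–D: D 24–5.
A vs G: A preferred on 4+5+8+1+8 = 26 ballots; A wins 26–3.
A vs H: 4+5+1+8 = 18 for A, 11 for H — A by 18–11.
C vs D: C is ranked higher on 4+1 = 5 ballots, D on 24. D wins 24–5.
C vs G: 18 to 11, C.
C–H: C 18–11.
D vs G: D, 28–1.
D vs H: 5+3+8 = 16 for D, 13 for H — D by 16–13.
G vs H: H wins 25–4.
G loses to every other alternative — it is the Condorcet loser.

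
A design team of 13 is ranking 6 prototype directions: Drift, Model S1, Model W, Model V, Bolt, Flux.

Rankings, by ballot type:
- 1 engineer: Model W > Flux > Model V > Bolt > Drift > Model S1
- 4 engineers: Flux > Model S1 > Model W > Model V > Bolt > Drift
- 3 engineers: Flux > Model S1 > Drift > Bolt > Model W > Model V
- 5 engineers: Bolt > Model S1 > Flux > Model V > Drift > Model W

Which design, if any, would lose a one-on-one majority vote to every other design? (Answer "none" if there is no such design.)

Head-to-head results (13 engineers):
Drift vs Model S1: Model S1 wins 12–1.
Drift vs Model W: Drift wins 8–5.
Drift–Model V: Model V 10–3.
Drift vs Bolt: Drift is ranked higher on 3 ballots, Bolt on 10. Bolt wins 10–3.
Drift vs Flux: Flux wins 13–0.
Model S1 vs Model W: Model S1, 12–1.
Model S1 vs Model V: 12 to 1, Model S1.
Model S1 vs Bolt: Model S1 preferred on 4+3 = 7 ballots; Model S1 wins 7–6.
Model S1 vs Flux: Flux wins 8–5.
Model W vs Model V: Model W, 8–5.
Model W vs Bolt: 5 to 8, Bolt.
Model W vs Flux: 1 for Model W, 12 for Flux — Flux by 12–1.
Model V–Bolt: Bolt 8–5.
Model V vs Flux: Model V is ranked higher on 0 ballots, Flux on 13. Flux wins 13–0.
Bolt vs Flux: Bolt is ranked higher on 5 ballots, Flux on 8. Flux wins 8–5.
No design is winless: Drift beats Model W; Model S1 beats Drift; Model W beats Model V; Model V beats Drift; Bolt beats Drift; Flux beats Drift. There is no Condorcet loser.

none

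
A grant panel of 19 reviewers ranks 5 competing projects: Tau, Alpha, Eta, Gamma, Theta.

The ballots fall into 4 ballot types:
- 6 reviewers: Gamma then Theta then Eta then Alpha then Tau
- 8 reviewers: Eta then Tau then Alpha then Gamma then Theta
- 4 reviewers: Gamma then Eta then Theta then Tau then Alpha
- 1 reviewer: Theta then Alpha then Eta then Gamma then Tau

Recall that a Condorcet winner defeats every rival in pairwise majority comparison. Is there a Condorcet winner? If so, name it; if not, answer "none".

Gamma

Head-to-head results (19 reviewers):
Tau–Alpha: Tau 12–7.
Tau vs Eta: Eta wins 19–0.
Tau–Gamma: Gamma 11–8.
Tau–Theta: Theta 11–8.
Alpha–Eta: Eta 18–1.
Alpha vs Gamma: Gamma, 10–9.
Alpha–Theta: Theta 11–8.
Eta vs Gamma: Gamma, 10–9.
Eta–Theta: Eta 12–7.
Gamma vs Theta: Gamma wins 18–1.
Only Gamma has no losses; Gamma is the Condorcet winner.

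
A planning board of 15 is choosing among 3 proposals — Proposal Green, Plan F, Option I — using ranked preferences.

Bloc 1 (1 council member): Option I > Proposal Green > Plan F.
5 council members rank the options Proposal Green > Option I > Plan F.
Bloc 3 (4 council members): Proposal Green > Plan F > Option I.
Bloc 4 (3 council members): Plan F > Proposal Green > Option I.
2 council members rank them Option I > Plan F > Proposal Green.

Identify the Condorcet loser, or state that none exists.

Plan F

Pairwise majorities:
Proposal Green vs Plan F: Proposal Green preferred on 1+5+4 = 10 ballots; Proposal Green wins 10–5.
Proposal Green vs Option I: 5+4+3 = 12 for Proposal Green, 3 for Option I — Proposal Green by 12–3.
Plan F vs Option I: 7 to 8, Option I.
Plan F loses to every other option — it is the Condorcet loser.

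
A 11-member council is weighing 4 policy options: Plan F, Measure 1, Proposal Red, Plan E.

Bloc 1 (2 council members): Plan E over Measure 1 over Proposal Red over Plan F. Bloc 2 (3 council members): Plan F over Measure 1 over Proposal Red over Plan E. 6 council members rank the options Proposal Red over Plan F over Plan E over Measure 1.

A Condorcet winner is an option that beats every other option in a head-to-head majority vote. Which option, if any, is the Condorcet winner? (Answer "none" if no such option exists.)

Pairwise majorities:
Plan F vs Measure 1: 9 to 2, Plan F.
Plan F vs Proposal Red: Plan F is ranked higher on 3 ballots, Proposal Red on 8. Proposal Red wins 8–3.
Plan F vs Plan E: 3+6 = 9 for Plan F, 2 for Plan E — Plan F by 9–2.
Measure 1 vs Proposal Red: 5 to 6, Proposal Red.
Measure 1 vs Plan E: 3 to 8, Plan E.
Proposal Red vs Plan E: 3+6 = 9 for Proposal Red, 2 for Plan E — Proposal Red by 9–2.
Proposal Red defeats every rival head-to-head and is the Condorcet winner.

Proposal Red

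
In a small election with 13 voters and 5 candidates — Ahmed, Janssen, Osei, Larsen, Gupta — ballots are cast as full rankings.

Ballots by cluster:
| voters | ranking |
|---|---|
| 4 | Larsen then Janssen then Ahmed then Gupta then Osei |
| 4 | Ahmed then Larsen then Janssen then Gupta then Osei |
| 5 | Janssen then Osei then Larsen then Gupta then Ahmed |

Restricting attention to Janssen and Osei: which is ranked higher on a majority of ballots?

Janssen

Ballots ranking Janssen above Osei: 4 + 4 + 5 = 13.
Ballots ranking Osei above Janssen: 13 − 13 = 0.
Janssen wins the head-to-head 13–0.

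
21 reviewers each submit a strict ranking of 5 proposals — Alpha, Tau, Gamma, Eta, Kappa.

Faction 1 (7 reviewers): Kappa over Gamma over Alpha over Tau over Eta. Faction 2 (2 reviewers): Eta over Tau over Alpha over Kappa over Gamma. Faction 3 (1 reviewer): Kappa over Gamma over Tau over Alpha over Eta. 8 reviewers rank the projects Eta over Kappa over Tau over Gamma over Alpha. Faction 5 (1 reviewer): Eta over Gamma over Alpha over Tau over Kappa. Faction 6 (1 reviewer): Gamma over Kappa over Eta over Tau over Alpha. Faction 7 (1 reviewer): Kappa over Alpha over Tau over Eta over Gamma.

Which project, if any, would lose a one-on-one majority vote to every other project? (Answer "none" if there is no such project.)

Pairwise majorities:
Alpha–Tau: Tau 12–9.
Alpha vs Gamma: Alpha is ranked higher on 2+1 = 3 ballots, Gamma on 18. Gamma wins 18–3.
Alpha vs Eta: Alpha preferred on 7+1+1 = 9 ballots; Eta wins 12–9.
Alpha vs Kappa: Kappa wins 18–3.
Tau–Gamma: Tau 11–10.
Tau vs Eta: Eta, 12–9.
Tau vs Kappa: Tau is ranked higher on 2+1 = 3 ballots, Kappa on 18. Kappa wins 18–3.
Gamma vs Eta: Eta wins 12–9.
Gamma vs Kappa: Gamma preferred on 1+1 = 2 ballots; Kappa wins 19–2.
Eta vs Kappa: Eta is ranked higher on 2+8+1 = 11 ballots, Kappa on 10. Eta wins 11–10.
Only Alpha has no wins; Alpha is the Condorcet loser.

Alpha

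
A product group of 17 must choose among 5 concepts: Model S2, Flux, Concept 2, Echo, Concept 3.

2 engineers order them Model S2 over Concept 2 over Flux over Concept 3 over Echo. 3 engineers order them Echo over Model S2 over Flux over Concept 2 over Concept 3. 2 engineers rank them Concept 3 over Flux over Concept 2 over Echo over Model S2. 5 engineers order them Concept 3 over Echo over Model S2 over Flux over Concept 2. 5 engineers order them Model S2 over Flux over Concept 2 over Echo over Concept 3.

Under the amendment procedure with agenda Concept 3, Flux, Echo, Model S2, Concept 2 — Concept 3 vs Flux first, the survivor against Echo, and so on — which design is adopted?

Model S2

Round 1: Concept 3 vs Flux — 7–10, Flux advances.
Round 2: Flux vs Echo — 9–8, Flux advances.
Round 3: Flux vs Model S2 — 2–15, Model S2 advances.
Round 4: Model S2 vs Concept 2 — 15–2, Model S2 advances.
Model S2 survives the agenda.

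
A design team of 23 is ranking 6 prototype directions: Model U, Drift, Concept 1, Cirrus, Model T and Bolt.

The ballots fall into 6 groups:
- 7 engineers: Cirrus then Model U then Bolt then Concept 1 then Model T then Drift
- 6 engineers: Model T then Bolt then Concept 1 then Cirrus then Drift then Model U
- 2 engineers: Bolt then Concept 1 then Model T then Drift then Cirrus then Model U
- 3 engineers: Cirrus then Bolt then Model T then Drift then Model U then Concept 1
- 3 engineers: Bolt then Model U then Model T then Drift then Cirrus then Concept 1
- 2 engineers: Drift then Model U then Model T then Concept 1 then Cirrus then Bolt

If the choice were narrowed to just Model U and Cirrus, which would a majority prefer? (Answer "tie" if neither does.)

Ballots ranking Model U above Cirrus: 3 + 2 = 5.
Ballots ranking Cirrus above Model U: 23 − 5 = 18.
Cirrus wins the head-to-head 18–5.

Cirrus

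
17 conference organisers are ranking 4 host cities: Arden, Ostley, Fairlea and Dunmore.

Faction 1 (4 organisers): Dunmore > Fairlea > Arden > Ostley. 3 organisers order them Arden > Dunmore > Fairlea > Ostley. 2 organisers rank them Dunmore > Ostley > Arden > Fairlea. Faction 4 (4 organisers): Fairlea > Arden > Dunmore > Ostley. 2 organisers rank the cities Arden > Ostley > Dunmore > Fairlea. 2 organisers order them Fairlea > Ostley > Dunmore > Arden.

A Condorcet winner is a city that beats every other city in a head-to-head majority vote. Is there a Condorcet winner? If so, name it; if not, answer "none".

none

Check each pair by majority over 17 ballots:
Arden vs Ostley: Arden, 13–4.
Arden vs Fairlea: Fairlea, 10–7.
Arden vs Dunmore: Arden, 9–8.
Ostley vs Fairlea: Fairlea, 13–4.
Ostley–Dunmore: Dunmore 13–4.
Fairlea–Dunmore: Dunmore 11–6.
Each city drops at least one matchup (Arden loses to Fairlea; Ostley loses to Arden; Fairlea loses to Dunmore; Dunmore loses to Arden); the cycle Arden beats Dunmore beats Fairlea beats Arden rules out a Condorcet winner.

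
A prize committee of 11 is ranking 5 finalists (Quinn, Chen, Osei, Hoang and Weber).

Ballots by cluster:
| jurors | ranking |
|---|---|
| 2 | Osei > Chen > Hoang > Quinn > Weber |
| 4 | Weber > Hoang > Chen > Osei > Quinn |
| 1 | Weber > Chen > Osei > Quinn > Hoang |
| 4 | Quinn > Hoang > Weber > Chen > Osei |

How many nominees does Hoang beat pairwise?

Hoang against each rival (11 jurors):
Hoang vs Quinn: Hoang preferred on 2+4 = 6 ballots; Hoang wins 6–5.
Hoang vs Chen: Hoang wins 8–3.
Hoang–Osei: Hoang 8–3.
Hoang vs Weber: Hoang, 6–5.
Hoang beats Quinn, Chen, Osei, Weber — 4 pairwise wins.

4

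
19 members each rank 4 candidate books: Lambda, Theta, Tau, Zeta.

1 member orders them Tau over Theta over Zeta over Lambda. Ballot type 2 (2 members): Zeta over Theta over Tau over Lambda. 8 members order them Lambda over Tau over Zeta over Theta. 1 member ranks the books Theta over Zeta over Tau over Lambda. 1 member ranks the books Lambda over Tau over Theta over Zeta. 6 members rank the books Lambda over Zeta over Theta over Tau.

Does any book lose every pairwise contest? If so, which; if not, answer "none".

Theta

Pairwise majorities:
Lambda vs Theta: Lambda wins 15–4.
Lambda vs Tau: 8+1+6 = 15 for Lambda, 4 for Tau — Lambda by 15–4.
Lambda vs Zeta: 8+1+6 = 15 for Lambda, 4 for Zeta — Lambda by 15–4.
Theta vs Tau: Tau, 10–9.
Theta vs Zeta: Theta is ranked higher on 1+1+1 = 3 ballots, Zeta on 16. Zeta wins 16–3.
Tau vs Zeta: Tau is ranked higher on 1+8+1 = 10 ballots, Zeta on 9. Tau wins 10–9.
Only Theta has no wins; Theta is the Condorcet loser.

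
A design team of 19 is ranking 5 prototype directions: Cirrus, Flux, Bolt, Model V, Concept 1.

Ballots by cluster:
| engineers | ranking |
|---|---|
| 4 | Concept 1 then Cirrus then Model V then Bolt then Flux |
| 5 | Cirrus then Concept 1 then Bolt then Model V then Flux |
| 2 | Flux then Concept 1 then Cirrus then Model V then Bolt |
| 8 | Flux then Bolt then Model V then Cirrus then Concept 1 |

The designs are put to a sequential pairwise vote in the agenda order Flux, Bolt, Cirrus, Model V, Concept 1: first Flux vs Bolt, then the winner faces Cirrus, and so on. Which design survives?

Round 1: Flux vs Bolt — 10–9, Flux advances.
Round 2: Flux vs Cirrus — 10–9, Flux advances.
Round 3: Flux vs Model V — 10–9, Flux advances.
Round 4: Flux vs Concept 1 — 10–9, Flux advances.
The agenda winner is Flux.

Flux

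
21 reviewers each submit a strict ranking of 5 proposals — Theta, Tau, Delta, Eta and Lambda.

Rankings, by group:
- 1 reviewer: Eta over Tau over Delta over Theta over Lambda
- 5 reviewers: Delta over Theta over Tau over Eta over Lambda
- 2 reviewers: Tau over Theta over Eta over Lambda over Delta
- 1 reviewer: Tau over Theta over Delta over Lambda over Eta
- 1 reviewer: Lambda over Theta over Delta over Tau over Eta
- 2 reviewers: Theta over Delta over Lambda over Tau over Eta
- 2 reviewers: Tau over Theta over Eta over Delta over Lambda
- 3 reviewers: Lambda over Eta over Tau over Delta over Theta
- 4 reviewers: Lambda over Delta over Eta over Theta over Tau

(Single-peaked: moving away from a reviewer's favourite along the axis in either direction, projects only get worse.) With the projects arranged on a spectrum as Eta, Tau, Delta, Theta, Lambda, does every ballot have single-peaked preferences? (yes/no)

Axis positions: Eta=1, Tau=2, Delta=3, Theta=4, Lambda=5.
Group 1 (peak Eta at position 1): ranking walks positions 1-2-3-4-5, expanding outward from the peak — single-peaked.
Group 2 (peak Delta at position 3): ranking walks positions 3-4-2-1-5, expanding outward from the peak — single-peaked.
Group 3: ranking walks positions 2-4-1-5-3; Theta is ranked above Delta even though Delta lies between Theta and the peak Tau on the axis — preferences dip and rise again. Not single-peaked.
Group 4: ranking walks positions 2-4-3-5-1; Theta is ranked above Delta even though Delta lies between Theta and the peak Tau on the axis — preferences dip and rise again. Not single-peaked.
Group 5 (peak Lambda at position 5): ranking walks positions 5-4-3-2-1, expanding outward from the peak — single-peaked.
Group 6 (peak Theta at position 4): ranking walks positions 4-3-5-2-1, expanding outward from the peak — single-peaked.
Group 7: ranking walks positions 2-4-1-3-5; Theta is ranked above Delta even though Delta lies between Theta and the peak Tau on the axis — preferences dip and rise again. Not single-peaked.
Group 8: ranking walks positions 5-1-2-3-4; Eta is ranked above Theta even though Theta lies between Eta and the peak Lambda on the axis — preferences dip and rise again. Not single-peaked.
Group 9: ranking walks positions 5-3-1-4-2; Delta is ranked above Theta even though Theta lies between Delta and the peak Lambda on the axis — preferences dip and rise again. Not single-peaked.
Group 3 violates single-peakedness, so the profile is not single-peaked on this axis.

no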